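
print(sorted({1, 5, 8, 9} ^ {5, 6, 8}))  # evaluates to [1, 6, 9]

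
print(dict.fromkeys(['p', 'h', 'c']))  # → {'p': None, 'h': None, 'c': None}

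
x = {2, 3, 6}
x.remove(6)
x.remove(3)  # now {2}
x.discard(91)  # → {2}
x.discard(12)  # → {2}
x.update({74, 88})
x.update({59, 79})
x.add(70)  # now {2, 59, 70, 74, 79, 88}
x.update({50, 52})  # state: {2, 50, 52, 59, 70, 74, 79, 88}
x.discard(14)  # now {2, 50, 52, 59, 70, 74, 79, 88}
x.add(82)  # {2, 50, 52, 59, 70, 74, 79, 82, 88}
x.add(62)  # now {2, 50, 52, 59, 62, 70, 74, 79, 82, 88}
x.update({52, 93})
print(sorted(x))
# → [2, 50, 52, 59, 62, 70, 74, 79, 82, 88, 93]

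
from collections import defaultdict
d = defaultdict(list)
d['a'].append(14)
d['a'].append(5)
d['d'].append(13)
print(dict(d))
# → {'a': [14, 5], 'd': [13]}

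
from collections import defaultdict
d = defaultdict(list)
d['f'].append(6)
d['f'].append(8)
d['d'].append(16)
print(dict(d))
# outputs {'f': [6, 8], 'd': [16]}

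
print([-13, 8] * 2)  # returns [-13, 8, -13, 8]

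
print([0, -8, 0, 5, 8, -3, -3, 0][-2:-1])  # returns [-3]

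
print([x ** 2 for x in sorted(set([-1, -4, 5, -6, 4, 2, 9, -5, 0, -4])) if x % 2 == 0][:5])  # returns [36, 16, 0, 4, 16]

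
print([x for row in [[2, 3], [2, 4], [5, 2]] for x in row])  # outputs [2, 3, 2, 4, 5, 2]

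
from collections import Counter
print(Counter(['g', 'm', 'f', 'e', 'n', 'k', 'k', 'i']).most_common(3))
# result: [('k', 2), ('g', 1), ('m', 1)]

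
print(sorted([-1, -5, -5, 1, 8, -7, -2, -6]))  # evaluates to [-7, -6, -5, -5, -2, -1, 1, 8]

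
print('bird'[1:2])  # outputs i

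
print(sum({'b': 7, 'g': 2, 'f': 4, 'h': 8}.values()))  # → 21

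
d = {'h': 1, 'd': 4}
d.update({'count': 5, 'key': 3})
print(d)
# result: {'h': 1, 'd': 4, 'count': 5, 'key': 3}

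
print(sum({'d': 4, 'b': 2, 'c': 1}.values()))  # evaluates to 7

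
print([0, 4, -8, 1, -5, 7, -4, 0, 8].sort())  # None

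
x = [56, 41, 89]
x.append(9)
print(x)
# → [56, 41, 89, 9]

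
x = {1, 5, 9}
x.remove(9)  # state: {1, 5}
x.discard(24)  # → {1, 5}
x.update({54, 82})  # {1, 5, 54, 82}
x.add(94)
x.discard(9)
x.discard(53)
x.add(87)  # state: {1, 5, 54, 82, 87, 94}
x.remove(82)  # {1, 5, 54, 87, 94}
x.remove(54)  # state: {1, 5, 87, 94}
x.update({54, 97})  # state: {1, 5, 54, 87, 94, 97}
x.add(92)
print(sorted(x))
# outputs [1, 5, 54, 87, 92, 94, 97]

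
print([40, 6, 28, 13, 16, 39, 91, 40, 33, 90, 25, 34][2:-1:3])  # [28, 39, 33]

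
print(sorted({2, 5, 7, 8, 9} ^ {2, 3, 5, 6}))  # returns [3, 6, 7, 8, 9]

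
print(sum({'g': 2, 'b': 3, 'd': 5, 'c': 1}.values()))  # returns 11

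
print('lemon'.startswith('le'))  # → True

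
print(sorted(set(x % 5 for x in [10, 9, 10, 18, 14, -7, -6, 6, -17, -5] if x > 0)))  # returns [0, 1, 3, 4]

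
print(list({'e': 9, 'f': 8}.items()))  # [('e', 9), ('f', 8)]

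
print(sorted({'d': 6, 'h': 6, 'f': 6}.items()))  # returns [('d', 6), ('f', 6), ('h', 6)]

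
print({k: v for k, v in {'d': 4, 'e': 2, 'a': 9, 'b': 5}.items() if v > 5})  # {'a': 9}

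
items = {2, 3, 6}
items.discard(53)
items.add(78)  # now {2, 3, 6, 78}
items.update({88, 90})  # {2, 3, 6, 78, 88, 90}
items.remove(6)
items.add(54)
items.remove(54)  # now {2, 3, 78, 88, 90}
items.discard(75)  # {2, 3, 78, 88, 90}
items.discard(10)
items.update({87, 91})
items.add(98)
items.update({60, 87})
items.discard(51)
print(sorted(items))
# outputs [2, 3, 60, 78, 87, 88, 90, 91, 98]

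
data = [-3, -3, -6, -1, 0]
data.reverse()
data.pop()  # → -3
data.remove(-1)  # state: [0, -6, -3]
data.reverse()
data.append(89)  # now [-3, -6, 0, 89]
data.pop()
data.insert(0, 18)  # [18, -3, -6, 0]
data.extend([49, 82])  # [18, -3, -6, 0, 49, 82]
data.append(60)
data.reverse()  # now [60, 82, 49, 0, -6, -3, 18]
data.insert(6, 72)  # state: [60, 82, 49, 0, -6, -3, 72, 18]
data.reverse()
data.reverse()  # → [60, 82, 49, 0, -6, -3, 72, 18]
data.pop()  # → 18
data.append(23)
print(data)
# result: [60, 82, 49, 0, -6, -3, 72, 23]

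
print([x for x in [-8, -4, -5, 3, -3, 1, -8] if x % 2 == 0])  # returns [-8, -4, -8]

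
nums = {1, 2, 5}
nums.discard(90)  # {1, 2, 5}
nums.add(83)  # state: {1, 2, 5, 83}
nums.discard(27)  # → {1, 2, 5, 83}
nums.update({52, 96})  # {1, 2, 5, 52, 83, 96}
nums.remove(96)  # {1, 2, 5, 52, 83}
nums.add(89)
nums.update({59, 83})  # {1, 2, 5, 52, 59, 83, 89}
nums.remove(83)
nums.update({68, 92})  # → {1, 2, 5, 52, 59, 68, 89, 92}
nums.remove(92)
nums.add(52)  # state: {1, 2, 5, 52, 59, 68, 89}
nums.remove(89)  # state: {1, 2, 5, 52, 59, 68}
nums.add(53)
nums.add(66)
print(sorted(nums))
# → [1, 2, 5, 52, 53, 59, 66, 68]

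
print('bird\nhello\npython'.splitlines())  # ['bird', 'hello', 'python']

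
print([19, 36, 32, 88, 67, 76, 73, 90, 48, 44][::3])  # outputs [19, 88, 73, 44]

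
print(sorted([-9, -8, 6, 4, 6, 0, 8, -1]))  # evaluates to [-9, -8, -1, 0, 4, 6, 6, 8]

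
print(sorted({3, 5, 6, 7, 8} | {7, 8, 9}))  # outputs [3, 5, 6, 7, 8, 9]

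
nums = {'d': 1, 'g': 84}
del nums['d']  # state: {'g': 84}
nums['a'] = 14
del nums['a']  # {'g': 84}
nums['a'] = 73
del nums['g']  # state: {'a': 73}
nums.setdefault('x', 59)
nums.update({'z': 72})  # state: {'a': 73, 'x': 59, 'z': 72}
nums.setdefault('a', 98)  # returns 73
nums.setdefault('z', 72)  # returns 72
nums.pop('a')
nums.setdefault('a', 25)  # 25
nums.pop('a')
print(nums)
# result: {'x': 59, 'z': 72}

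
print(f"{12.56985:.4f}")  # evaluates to 12.5699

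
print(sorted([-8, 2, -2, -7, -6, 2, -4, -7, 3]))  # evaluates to [-8, -7, -7, -6, -4, -2, 2, 2, 3]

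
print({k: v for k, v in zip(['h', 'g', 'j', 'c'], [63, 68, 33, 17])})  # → {'h': 63, 'g': 68, 'j': 33, 'c': 17}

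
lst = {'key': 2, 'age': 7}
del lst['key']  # {'age': 7}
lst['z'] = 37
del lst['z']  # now {'age': 7}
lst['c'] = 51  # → {'age': 7, 'c': 51}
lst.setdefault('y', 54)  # 54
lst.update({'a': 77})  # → {'age': 7, 'c': 51, 'y': 54, 'a': 77}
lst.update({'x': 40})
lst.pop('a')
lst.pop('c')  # 51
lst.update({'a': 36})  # {'age': 7, 'y': 54, 'x': 40, 'a': 36}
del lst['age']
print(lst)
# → {'y': 54, 'x': 40, 'a': 36}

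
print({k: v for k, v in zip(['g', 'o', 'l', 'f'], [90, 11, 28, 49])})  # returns {'g': 90, 'o': 11, 'l': 28, 'f': 49}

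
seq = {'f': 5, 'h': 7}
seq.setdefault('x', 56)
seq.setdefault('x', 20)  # 56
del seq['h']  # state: {'f': 5, 'x': 56}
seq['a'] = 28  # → {'f': 5, 'x': 56, 'a': 28}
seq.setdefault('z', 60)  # 60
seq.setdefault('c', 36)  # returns 36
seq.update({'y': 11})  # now {'f': 5, 'x': 56, 'a': 28, 'z': 60, 'c': 36, 'y': 11}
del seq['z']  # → {'f': 5, 'x': 56, 'a': 28, 'c': 36, 'y': 11}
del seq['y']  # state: {'f': 5, 'x': 56, 'a': 28, 'c': 36}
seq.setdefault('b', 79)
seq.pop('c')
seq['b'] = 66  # {'f': 5, 'x': 56, 'a': 28, 'b': 66}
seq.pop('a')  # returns 28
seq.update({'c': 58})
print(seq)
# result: {'f': 5, 'x': 56, 'b': 66, 'c': 58}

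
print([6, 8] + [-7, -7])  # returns [6, 8, -7, -7]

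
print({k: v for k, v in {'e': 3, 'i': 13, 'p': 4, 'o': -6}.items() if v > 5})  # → {'i': 13}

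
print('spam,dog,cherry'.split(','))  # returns ['spam', 'dog', 'cherry']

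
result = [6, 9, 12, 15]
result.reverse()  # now [15, 12, 9, 6]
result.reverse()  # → [6, 9, 12, 15]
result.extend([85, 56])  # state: [6, 9, 12, 15, 85, 56]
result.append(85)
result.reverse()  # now [85, 56, 85, 15, 12, 9, 6]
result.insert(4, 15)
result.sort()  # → [6, 9, 12, 15, 15, 56, 85, 85]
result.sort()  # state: [6, 9, 12, 15, 15, 56, 85, 85]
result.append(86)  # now [6, 9, 12, 15, 15, 56, 85, 85, 86]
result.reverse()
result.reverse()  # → [6, 9, 12, 15, 15, 56, 85, 85, 86]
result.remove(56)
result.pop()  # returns 86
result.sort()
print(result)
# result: [6, 9, 12, 15, 15, 85, 85]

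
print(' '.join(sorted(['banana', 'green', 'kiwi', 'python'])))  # banana green kiwi python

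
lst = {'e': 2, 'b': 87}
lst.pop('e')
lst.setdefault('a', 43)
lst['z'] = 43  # {'b': 87, 'a': 43, 'z': 43}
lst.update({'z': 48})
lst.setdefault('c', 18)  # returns 18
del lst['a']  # {'b': 87, 'z': 48, 'c': 18}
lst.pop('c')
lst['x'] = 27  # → {'b': 87, 'z': 48, 'x': 27}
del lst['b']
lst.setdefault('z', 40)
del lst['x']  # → {'z': 48}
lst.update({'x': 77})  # {'z': 48, 'x': 77}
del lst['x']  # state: {'z': 48}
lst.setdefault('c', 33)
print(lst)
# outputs {'z': 48, 'c': 33}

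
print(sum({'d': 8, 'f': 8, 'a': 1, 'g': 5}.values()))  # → 22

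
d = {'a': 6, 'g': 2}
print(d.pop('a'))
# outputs 6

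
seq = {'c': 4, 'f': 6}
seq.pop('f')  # 6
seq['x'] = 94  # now {'c': 4, 'x': 94}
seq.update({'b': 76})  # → {'c': 4, 'x': 94, 'b': 76}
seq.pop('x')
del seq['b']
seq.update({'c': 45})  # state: {'c': 45}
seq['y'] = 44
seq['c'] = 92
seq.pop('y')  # 44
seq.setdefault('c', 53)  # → 92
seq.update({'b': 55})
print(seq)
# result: {'c': 92, 'b': 55}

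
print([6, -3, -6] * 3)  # [6, -3, -6, 6, -3, -6, 6, -3, -6]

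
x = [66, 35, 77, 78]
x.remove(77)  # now [66, 35, 78]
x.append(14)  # [66, 35, 78, 14]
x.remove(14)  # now [66, 35, 78]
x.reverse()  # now [78, 35, 66]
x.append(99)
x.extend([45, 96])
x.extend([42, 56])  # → [78, 35, 66, 99, 45, 96, 42, 56]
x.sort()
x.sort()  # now [35, 42, 45, 56, 66, 78, 96, 99]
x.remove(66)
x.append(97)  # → [35, 42, 45, 56, 78, 96, 99, 97]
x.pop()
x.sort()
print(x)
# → [35, 42, 45, 56, 78, 96, 99]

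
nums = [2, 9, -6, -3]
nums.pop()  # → -3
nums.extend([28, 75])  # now [2, 9, -6, 28, 75]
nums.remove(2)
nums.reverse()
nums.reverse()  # [9, -6, 28, 75]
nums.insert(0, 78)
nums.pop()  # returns 75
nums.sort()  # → [-6, 9, 28, 78]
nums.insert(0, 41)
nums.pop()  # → 78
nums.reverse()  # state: [28, 9, -6, 41]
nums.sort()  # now [-6, 9, 28, 41]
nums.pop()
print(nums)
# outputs [-6, 9, 28]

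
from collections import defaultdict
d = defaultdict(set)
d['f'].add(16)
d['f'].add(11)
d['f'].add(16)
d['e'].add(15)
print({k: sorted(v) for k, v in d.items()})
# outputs {'f': [11, 16], 'e': [15]}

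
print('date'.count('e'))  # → 1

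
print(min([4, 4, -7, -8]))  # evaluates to -8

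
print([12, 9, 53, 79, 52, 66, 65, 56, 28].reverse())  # None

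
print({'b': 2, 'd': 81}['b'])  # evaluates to 2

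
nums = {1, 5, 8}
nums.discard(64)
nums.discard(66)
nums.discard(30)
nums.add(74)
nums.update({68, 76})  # {1, 5, 8, 68, 74, 76}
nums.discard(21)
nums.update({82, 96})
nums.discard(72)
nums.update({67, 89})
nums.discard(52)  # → {1, 5, 8, 67, 68, 74, 76, 82, 89, 96}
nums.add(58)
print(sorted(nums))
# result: [1, 5, 8, 58, 67, 68, 74, 76, 82, 89, 96]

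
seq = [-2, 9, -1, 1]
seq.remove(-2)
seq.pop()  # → 1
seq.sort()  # [-1, 9]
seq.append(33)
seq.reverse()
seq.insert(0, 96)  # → [96, 33, 9, -1]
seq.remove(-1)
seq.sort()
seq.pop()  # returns 96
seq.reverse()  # [33, 9]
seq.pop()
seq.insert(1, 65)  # [33, 65]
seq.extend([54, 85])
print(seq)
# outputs [33, 65, 54, 85]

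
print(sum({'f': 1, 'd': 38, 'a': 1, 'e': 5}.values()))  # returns 45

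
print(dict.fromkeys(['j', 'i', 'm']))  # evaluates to {'j': None, 'i': None, 'm': None}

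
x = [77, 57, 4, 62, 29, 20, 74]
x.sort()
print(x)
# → [4, 20, 29, 57, 62, 74, 77]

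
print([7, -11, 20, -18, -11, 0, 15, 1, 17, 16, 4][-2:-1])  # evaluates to [16]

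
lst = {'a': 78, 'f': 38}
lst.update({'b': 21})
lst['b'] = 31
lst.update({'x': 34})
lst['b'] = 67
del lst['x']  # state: {'a': 78, 'f': 38, 'b': 67}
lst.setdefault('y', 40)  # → 40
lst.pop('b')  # 67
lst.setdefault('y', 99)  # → 40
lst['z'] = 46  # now {'a': 78, 'f': 38, 'y': 40, 'z': 46}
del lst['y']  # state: {'a': 78, 'f': 38, 'z': 46}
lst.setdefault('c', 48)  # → 48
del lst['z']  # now {'a': 78, 'f': 38, 'c': 48}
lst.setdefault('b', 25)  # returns 25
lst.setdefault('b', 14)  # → 25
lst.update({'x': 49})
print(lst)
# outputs {'a': 78, 'f': 38, 'c': 48, 'b': 25, 'x': 49}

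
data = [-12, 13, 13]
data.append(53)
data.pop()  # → 53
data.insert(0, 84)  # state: [84, -12, 13, 13]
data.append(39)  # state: [84, -12, 13, 13, 39]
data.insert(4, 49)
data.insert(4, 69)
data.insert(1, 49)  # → [84, 49, -12, 13, 13, 69, 49, 39]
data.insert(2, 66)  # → [84, 49, 66, -12, 13, 13, 69, 49, 39]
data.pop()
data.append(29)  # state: [84, 49, 66, -12, 13, 13, 69, 49, 29]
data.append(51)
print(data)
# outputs [84, 49, 66, -12, 13, 13, 69, 49, 29, 51]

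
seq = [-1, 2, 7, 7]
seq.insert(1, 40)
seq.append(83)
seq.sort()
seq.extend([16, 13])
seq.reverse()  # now [13, 16, 83, 40, 7, 7, 2, -1]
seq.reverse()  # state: [-1, 2, 7, 7, 40, 83, 16, 13]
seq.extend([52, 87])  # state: [-1, 2, 7, 7, 40, 83, 16, 13, 52, 87]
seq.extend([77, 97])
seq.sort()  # [-1, 2, 7, 7, 13, 16, 40, 52, 77, 83, 87, 97]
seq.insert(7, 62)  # [-1, 2, 7, 7, 13, 16, 40, 62, 52, 77, 83, 87, 97]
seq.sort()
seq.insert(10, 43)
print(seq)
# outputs [-1, 2, 7, 7, 13, 16, 40, 52, 62, 77, 43, 83, 87, 97]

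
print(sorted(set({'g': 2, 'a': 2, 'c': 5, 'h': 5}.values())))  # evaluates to [2, 5]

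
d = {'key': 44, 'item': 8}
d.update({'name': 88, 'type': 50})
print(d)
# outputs {'key': 44, 'item': 8, 'name': 88, 'type': 50}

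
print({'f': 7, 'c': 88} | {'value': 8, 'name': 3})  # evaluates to {'f': 7, 'c': 88, 'value': 8, 'name': 3}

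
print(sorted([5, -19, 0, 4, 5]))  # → [-19, 0, 4, 5, 5]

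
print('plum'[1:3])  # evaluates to lu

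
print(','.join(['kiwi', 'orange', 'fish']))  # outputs kiwi,orange,fish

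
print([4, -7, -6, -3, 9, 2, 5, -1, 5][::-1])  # [5, -1, 5, 2, 9, -3, -6, -7, 4]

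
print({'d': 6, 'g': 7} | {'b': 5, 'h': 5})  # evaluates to {'d': 6, 'g': 7, 'b': 5, 'h': 5}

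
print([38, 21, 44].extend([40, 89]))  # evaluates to None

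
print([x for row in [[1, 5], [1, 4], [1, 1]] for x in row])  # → [1, 5, 1, 4, 1, 1]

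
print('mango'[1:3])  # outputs an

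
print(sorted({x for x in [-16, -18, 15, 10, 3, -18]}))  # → [-18, -16, 3, 10, 15]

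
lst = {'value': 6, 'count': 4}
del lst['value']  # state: {'count': 4}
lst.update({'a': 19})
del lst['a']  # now {'count': 4}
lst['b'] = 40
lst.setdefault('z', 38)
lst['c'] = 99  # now {'count': 4, 'b': 40, 'z': 38, 'c': 99}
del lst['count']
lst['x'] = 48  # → {'b': 40, 'z': 38, 'c': 99, 'x': 48}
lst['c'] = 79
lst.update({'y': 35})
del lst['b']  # {'z': 38, 'c': 79, 'x': 48, 'y': 35}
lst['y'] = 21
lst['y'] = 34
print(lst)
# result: {'z': 38, 'c': 79, 'x': 48, 'y': 34}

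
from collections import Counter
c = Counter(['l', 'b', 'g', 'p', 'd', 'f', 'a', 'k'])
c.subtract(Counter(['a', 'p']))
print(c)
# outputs Counter({'l': 1, 'b': 1, 'g': 1, 'd': 1, 'f': 1, 'k': 1, 'p': 0, 'a': 0})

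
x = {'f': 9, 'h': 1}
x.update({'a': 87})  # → {'f': 9, 'h': 1, 'a': 87}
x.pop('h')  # 1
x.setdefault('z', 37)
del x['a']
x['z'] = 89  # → {'f': 9, 'z': 89}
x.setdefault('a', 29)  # 29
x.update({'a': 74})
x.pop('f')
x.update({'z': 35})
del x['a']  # {'z': 35}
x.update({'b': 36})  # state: {'z': 35, 'b': 36}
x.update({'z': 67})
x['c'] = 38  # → {'z': 67, 'b': 36, 'c': 38}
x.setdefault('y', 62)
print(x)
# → {'z': 67, 'b': 36, 'c': 38, 'y': 62}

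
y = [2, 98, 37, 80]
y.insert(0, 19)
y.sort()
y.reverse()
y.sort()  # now [2, 19, 37, 80, 98]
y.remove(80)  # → [2, 19, 37, 98]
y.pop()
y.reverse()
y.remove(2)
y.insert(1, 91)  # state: [37, 91, 19]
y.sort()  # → [19, 37, 91]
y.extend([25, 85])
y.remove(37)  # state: [19, 91, 25, 85]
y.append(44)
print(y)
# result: [19, 91, 25, 85, 44]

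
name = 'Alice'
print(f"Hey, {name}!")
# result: Hey, Alice!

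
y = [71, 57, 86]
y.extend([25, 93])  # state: [71, 57, 86, 25, 93]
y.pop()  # 93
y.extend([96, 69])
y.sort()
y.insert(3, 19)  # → [25, 57, 69, 19, 71, 86, 96]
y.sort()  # [19, 25, 57, 69, 71, 86, 96]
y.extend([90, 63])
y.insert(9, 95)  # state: [19, 25, 57, 69, 71, 86, 96, 90, 63, 95]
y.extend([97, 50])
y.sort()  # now [19, 25, 50, 57, 63, 69, 71, 86, 90, 95, 96, 97]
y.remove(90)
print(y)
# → [19, 25, 50, 57, 63, 69, 71, 86, 95, 96, 97]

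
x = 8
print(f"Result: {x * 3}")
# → Result: 24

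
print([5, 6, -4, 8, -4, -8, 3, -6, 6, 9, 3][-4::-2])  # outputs [-6, -8, 8, 6]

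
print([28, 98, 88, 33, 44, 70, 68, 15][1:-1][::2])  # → [98, 33, 70]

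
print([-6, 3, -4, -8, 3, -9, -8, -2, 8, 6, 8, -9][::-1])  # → [-9, 8, 6, 8, -2, -8, -9, 3, -8, -4, 3, -6]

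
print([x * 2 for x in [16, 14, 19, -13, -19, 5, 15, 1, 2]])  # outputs [32, 28, 38, -26, -38, 10, 30, 2, 4]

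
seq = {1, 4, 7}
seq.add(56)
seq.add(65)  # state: {1, 4, 7, 56, 65}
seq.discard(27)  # {1, 4, 7, 56, 65}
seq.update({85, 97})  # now {1, 4, 7, 56, 65, 85, 97}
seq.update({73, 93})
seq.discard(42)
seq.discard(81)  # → {1, 4, 7, 56, 65, 73, 85, 93, 97}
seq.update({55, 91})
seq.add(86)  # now {1, 4, 7, 55, 56, 65, 73, 85, 86, 91, 93, 97}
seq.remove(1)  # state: {4, 7, 55, 56, 65, 73, 85, 86, 91, 93, 97}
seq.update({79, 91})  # {4, 7, 55, 56, 65, 73, 79, 85, 86, 91, 93, 97}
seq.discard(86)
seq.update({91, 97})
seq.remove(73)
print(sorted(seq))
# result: [4, 7, 55, 56, 65, 79, 85, 91, 93, 97]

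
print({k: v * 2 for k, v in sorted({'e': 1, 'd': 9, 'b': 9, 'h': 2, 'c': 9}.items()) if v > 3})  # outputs {'b': 18, 'c': 18, 'd': 18}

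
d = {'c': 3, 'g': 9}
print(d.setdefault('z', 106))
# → 106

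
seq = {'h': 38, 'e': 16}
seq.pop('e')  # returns 16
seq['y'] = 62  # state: {'h': 38, 'y': 62}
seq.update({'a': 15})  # {'h': 38, 'y': 62, 'a': 15}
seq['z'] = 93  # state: {'h': 38, 'y': 62, 'a': 15, 'z': 93}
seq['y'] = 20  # {'h': 38, 'y': 20, 'a': 15, 'z': 93}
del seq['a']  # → {'h': 38, 'y': 20, 'z': 93}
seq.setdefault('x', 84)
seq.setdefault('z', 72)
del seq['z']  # {'h': 38, 'y': 20, 'x': 84}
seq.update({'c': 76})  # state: {'h': 38, 'y': 20, 'x': 84, 'c': 76}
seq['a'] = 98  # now {'h': 38, 'y': 20, 'x': 84, 'c': 76, 'a': 98}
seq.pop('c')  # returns 76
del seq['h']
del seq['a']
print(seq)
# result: {'y': 20, 'x': 84}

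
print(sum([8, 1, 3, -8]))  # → 4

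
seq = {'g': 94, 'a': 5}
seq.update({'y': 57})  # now {'g': 94, 'a': 5, 'y': 57}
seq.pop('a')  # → 5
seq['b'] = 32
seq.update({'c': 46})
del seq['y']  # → {'g': 94, 'b': 32, 'c': 46}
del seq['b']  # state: {'g': 94, 'c': 46}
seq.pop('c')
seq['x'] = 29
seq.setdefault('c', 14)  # 14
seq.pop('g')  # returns 94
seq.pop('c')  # 14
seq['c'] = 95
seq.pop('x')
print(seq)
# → {'c': 95}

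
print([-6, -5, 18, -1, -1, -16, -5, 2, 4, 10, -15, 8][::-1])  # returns [8, -15, 10, 4, 2, -5, -16, -1, -1, 18, -5, -6]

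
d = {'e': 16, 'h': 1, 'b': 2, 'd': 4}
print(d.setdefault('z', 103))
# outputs 103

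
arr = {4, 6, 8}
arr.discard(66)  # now {4, 6, 8}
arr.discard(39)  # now {4, 6, 8}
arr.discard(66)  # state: {4, 6, 8}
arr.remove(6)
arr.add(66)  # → {4, 8, 66}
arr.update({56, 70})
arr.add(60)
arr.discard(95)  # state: {4, 8, 56, 60, 66, 70}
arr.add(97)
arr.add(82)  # {4, 8, 56, 60, 66, 70, 82, 97}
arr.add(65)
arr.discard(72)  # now {4, 8, 56, 60, 65, 66, 70, 82, 97}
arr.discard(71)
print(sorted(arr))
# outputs [4, 8, 56, 60, 65, 66, 70, 82, 97]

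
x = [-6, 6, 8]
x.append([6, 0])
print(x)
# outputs [-6, 6, 8, [6, 0]]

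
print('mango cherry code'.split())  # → ['mango', 'cherry', 'code']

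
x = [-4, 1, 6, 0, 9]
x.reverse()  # [9, 0, 6, 1, -4]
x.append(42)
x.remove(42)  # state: [9, 0, 6, 1, -4]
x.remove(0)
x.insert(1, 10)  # [9, 10, 6, 1, -4]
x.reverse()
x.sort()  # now [-4, 1, 6, 9, 10]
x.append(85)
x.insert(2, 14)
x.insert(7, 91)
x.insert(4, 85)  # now [-4, 1, 14, 6, 85, 9, 10, 85, 91]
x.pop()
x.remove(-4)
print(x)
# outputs [1, 14, 6, 85, 9, 10, 85]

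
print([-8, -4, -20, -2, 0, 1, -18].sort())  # None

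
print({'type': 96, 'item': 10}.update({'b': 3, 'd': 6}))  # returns None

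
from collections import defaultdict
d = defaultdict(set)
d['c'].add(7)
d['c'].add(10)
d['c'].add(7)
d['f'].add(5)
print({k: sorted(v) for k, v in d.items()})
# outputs {'c': [7, 10], 'f': [5]}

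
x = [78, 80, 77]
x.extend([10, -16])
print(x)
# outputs [78, 80, 77, 10, -16]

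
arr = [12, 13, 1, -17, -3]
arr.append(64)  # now [12, 13, 1, -17, -3, 64]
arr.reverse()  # [64, -3, -17, 1, 13, 12]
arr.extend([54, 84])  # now [64, -3, -17, 1, 13, 12, 54, 84]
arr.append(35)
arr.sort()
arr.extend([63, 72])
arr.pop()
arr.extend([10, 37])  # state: [-17, -3, 1, 12, 13, 35, 54, 64, 84, 63, 10, 37]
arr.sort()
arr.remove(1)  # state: [-17, -3, 10, 12, 13, 35, 37, 54, 63, 64, 84]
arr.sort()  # [-17, -3, 10, 12, 13, 35, 37, 54, 63, 64, 84]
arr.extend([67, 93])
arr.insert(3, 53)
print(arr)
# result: [-17, -3, 10, 53, 12, 13, 35, 37, 54, 63, 64, 84, 67, 93]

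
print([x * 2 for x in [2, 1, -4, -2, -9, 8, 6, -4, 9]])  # [4, 2, -8, -4, -18, 16, 12, -8, 18]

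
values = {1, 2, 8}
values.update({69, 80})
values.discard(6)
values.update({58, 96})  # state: {1, 2, 8, 58, 69, 80, 96}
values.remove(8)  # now {1, 2, 58, 69, 80, 96}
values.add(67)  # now {1, 2, 58, 67, 69, 80, 96}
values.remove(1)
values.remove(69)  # {2, 58, 67, 80, 96}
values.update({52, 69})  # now {2, 52, 58, 67, 69, 80, 96}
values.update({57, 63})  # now {2, 52, 57, 58, 63, 67, 69, 80, 96}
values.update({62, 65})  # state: {2, 52, 57, 58, 62, 63, 65, 67, 69, 80, 96}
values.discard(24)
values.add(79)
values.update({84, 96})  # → {2, 52, 57, 58, 62, 63, 65, 67, 69, 79, 80, 84, 96}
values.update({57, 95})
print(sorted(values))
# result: [2, 52, 57, 58, 62, 63, 65, 67, 69, 79, 80, 84, 95, 96]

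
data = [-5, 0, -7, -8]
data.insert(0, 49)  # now [49, -5, 0, -7, -8]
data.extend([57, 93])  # [49, -5, 0, -7, -8, 57, 93]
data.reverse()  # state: [93, 57, -8, -7, 0, -5, 49]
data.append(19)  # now [93, 57, -8, -7, 0, -5, 49, 19]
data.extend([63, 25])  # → [93, 57, -8, -7, 0, -5, 49, 19, 63, 25]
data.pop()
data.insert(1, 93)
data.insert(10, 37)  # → [93, 93, 57, -8, -7, 0, -5, 49, 19, 63, 37]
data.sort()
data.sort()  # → [-8, -7, -5, 0, 19, 37, 49, 57, 63, 93, 93]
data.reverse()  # [93, 93, 63, 57, 49, 37, 19, 0, -5, -7, -8]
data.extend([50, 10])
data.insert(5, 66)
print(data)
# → [93, 93, 63, 57, 49, 66, 37, 19, 0, -5, -7, -8, 50, 10]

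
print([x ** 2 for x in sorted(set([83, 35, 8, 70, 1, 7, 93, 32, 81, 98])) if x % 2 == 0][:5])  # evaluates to [64, 1024, 4900, 9604]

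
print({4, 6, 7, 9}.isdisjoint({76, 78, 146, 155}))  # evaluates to True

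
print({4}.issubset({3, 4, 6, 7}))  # True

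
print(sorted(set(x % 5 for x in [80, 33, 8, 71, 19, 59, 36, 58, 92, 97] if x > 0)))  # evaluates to [0, 1, 2, 3, 4]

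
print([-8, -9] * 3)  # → [-8, -9, -8, -9, -8, -9]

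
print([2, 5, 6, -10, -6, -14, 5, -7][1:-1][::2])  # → [5, -10, -14]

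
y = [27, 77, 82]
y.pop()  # 82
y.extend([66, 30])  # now [27, 77, 66, 30]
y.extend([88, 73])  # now [27, 77, 66, 30, 88, 73]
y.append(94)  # [27, 77, 66, 30, 88, 73, 94]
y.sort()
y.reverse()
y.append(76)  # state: [94, 88, 77, 73, 66, 30, 27, 76]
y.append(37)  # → [94, 88, 77, 73, 66, 30, 27, 76, 37]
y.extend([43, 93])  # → [94, 88, 77, 73, 66, 30, 27, 76, 37, 43, 93]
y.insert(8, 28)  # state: [94, 88, 77, 73, 66, 30, 27, 76, 28, 37, 43, 93]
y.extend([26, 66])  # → [94, 88, 77, 73, 66, 30, 27, 76, 28, 37, 43, 93, 26, 66]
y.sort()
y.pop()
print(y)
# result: [26, 27, 28, 30, 37, 43, 66, 66, 73, 76, 77, 88, 93]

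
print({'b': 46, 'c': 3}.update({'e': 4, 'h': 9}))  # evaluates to None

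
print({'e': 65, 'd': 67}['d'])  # 67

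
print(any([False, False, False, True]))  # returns True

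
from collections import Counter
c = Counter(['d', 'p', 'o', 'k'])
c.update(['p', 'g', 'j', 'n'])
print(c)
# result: Counter({'p': 2, 'd': 1, 'o': 1, 'k': 1, 'g': 1, 'j': 1, 'n': 1})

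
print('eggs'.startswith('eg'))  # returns True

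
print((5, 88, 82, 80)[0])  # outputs 5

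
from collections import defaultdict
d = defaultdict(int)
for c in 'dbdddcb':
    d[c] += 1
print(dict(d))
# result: {'d': 4, 'b': 2, 'c': 1}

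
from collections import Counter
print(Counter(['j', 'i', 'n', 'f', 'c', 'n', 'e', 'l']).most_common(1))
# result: [('n', 2)]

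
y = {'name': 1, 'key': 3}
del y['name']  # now {'key': 3}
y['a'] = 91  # {'key': 3, 'a': 91}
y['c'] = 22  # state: {'key': 3, 'a': 91, 'c': 22}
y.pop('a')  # 91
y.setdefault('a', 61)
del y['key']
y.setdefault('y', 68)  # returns 68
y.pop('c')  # 22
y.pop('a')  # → 61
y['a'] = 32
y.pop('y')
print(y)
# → {'a': 32}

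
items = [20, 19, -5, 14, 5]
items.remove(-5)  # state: [20, 19, 14, 5]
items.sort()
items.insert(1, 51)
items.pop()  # 20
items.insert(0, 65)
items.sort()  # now [5, 14, 19, 51, 65]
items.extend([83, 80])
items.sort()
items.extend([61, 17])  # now [5, 14, 19, 51, 65, 80, 83, 61, 17]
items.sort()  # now [5, 14, 17, 19, 51, 61, 65, 80, 83]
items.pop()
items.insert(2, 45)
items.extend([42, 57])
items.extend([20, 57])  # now [5, 14, 45, 17, 19, 51, 61, 65, 80, 42, 57, 20, 57]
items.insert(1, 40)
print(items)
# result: [5, 40, 14, 45, 17, 19, 51, 61, 65, 80, 42, 57, 20, 57]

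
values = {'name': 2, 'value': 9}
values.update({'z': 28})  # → {'name': 2, 'value': 9, 'z': 28}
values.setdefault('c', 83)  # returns 83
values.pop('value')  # 9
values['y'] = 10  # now {'name': 2, 'z': 28, 'c': 83, 'y': 10}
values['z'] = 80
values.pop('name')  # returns 2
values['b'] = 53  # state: {'z': 80, 'c': 83, 'y': 10, 'b': 53}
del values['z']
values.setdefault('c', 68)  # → 83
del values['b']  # {'c': 83, 'y': 10}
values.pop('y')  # 10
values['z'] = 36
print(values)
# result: {'c': 83, 'z': 36}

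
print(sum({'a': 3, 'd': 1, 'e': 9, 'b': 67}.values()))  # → 80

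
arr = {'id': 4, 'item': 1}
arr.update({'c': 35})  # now {'id': 4, 'item': 1, 'c': 35}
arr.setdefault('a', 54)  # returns 54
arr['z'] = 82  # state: {'id': 4, 'item': 1, 'c': 35, 'a': 54, 'z': 82}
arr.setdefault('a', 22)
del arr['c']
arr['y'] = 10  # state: {'id': 4, 'item': 1, 'a': 54, 'z': 82, 'y': 10}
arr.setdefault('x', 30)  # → 30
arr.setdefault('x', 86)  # 30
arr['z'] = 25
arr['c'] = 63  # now {'id': 4, 'item': 1, 'a': 54, 'z': 25, 'y': 10, 'x': 30, 'c': 63}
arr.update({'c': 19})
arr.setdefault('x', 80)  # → 30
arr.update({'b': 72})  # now {'id': 4, 'item': 1, 'a': 54, 'z': 25, 'y': 10, 'x': 30, 'c': 19, 'b': 72}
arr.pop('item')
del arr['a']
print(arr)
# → {'id': 4, 'z': 25, 'y': 10, 'x': 30, 'c': 19, 'b': 72}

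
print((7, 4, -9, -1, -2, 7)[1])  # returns 4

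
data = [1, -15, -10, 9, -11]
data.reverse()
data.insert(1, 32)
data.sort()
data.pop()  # 32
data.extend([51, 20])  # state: [-15, -11, -10, 1, 9, 51, 20]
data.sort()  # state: [-15, -11, -10, 1, 9, 20, 51]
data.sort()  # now [-15, -11, -10, 1, 9, 20, 51]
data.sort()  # [-15, -11, -10, 1, 9, 20, 51]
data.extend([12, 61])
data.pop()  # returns 61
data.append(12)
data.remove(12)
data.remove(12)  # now [-15, -11, -10, 1, 9, 20, 51]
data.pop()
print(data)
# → [-15, -11, -10, 1, 9, 20]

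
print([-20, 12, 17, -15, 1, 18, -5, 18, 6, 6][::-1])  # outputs [6, 6, 18, -5, 18, 1, -15, 17, 12, -20]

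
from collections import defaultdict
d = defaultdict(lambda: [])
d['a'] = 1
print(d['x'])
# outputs []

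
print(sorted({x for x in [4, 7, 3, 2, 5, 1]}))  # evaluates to [1, 2, 3, 4, 5, 7]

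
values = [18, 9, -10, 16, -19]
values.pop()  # -19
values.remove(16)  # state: [18, 9, -10]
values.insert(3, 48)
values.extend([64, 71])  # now [18, 9, -10, 48, 64, 71]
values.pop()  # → 71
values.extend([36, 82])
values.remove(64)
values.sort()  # [-10, 9, 18, 36, 48, 82]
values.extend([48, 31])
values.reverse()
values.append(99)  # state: [31, 48, 82, 48, 36, 18, 9, -10, 99]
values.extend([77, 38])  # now [31, 48, 82, 48, 36, 18, 9, -10, 99, 77, 38]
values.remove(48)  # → [31, 82, 48, 36, 18, 9, -10, 99, 77, 38]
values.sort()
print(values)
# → [-10, 9, 18, 31, 36, 38, 48, 77, 82, 99]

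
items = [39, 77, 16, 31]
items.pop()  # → 31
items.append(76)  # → [39, 77, 16, 76]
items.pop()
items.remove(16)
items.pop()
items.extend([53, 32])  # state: [39, 53, 32]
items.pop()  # 32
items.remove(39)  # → [53]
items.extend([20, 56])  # [53, 20, 56]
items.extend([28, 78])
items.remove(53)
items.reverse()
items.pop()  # 20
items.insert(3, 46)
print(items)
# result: [78, 28, 56, 46]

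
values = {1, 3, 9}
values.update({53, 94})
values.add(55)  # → {1, 3, 9, 53, 55, 94}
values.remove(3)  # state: {1, 9, 53, 55, 94}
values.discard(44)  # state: {1, 9, 53, 55, 94}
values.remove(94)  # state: {1, 9, 53, 55}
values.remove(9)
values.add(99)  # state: {1, 53, 55, 99}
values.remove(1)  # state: {53, 55, 99}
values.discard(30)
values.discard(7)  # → {53, 55, 99}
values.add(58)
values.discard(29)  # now {53, 55, 58, 99}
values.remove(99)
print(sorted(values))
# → [53, 55, 58]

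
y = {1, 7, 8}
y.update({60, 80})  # {1, 7, 8, 60, 80}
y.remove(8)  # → {1, 7, 60, 80}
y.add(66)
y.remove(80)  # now {1, 7, 60, 66}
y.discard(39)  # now {1, 7, 60, 66}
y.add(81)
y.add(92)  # {1, 7, 60, 66, 81, 92}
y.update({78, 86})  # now {1, 7, 60, 66, 78, 81, 86, 92}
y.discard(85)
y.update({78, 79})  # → {1, 7, 60, 66, 78, 79, 81, 86, 92}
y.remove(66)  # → {1, 7, 60, 78, 79, 81, 86, 92}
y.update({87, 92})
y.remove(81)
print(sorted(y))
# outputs [1, 7, 60, 78, 79, 86, 87, 92]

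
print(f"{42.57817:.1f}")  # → 42.6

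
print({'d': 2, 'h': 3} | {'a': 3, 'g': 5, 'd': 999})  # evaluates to {'d': 999, 'h': 3, 'a': 3, 'g': 5}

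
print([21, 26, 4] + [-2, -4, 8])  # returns [21, 26, 4, -2, -4, 8]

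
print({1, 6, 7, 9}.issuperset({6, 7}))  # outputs True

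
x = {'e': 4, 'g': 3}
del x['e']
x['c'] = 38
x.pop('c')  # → 38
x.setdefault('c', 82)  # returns 82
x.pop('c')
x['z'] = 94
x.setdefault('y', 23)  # 23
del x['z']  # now {'g': 3, 'y': 23}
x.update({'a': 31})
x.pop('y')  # 23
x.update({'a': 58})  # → {'g': 3, 'a': 58}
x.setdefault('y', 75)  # 75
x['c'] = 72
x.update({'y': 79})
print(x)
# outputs {'g': 3, 'a': 58, 'y': 79, 'c': 72}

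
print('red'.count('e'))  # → 1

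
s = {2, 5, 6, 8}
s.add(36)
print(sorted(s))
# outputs [2, 5, 6, 8, 36]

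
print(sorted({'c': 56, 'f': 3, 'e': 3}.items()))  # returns [('c', 56), ('e', 3), ('f', 3)]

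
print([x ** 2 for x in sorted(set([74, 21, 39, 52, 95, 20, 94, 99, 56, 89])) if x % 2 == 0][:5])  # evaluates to [400, 2704, 3136, 5476, 8836]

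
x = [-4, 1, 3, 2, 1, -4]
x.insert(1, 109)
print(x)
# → [-4, 109, 1, 3, 2, 1, -4]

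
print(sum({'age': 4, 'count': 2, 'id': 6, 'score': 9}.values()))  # 21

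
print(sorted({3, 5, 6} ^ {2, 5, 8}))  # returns [2, 3, 6, 8]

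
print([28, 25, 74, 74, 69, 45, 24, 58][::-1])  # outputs [58, 24, 45, 69, 74, 74, 25, 28]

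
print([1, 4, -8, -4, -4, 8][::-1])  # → [8, -4, -4, -8, 4, 1]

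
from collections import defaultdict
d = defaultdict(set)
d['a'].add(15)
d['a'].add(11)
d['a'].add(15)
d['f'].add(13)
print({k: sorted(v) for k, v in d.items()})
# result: {'a': [11, 15], 'f': [13]}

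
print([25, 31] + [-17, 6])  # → [25, 31, -17, 6]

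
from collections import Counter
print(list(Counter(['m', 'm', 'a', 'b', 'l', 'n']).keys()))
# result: ['m', 'a', 'b', 'l', 'n']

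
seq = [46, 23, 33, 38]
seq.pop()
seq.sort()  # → [23, 33, 46]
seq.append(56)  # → [23, 33, 46, 56]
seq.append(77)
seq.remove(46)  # [23, 33, 56, 77]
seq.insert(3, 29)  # [23, 33, 56, 29, 77]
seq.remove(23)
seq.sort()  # [29, 33, 56, 77]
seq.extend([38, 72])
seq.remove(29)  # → [33, 56, 77, 38, 72]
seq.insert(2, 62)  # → [33, 56, 62, 77, 38, 72]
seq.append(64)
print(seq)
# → [33, 56, 62, 77, 38, 72, 64]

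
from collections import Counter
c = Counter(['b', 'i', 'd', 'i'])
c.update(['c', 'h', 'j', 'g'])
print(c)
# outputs Counter({'i': 2, 'b': 1, 'd': 1, 'c': 1, 'h': 1, 'j': 1, 'g': 1})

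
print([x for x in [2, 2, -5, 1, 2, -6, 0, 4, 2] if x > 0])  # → [2, 2, 1, 2, 4, 2]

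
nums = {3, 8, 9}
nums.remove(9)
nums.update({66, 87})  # {3, 8, 66, 87}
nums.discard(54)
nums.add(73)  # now {3, 8, 66, 73, 87}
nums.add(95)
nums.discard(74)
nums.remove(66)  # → {3, 8, 73, 87, 95}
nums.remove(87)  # {3, 8, 73, 95}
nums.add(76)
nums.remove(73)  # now {3, 8, 76, 95}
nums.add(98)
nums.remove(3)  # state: {8, 76, 95, 98}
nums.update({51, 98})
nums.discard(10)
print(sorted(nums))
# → [8, 51, 76, 95, 98]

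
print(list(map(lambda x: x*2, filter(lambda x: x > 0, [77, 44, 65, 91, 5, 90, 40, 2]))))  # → [154, 88, 130, 182, 10, 180, 80, 4]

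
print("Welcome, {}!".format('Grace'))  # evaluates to Welcome, Grace!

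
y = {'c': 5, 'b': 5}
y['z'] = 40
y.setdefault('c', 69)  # 5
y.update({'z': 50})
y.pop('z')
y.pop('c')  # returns 5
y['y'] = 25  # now {'b': 5, 'y': 25}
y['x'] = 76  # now {'b': 5, 'y': 25, 'x': 76}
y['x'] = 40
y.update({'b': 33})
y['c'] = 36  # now {'b': 33, 'y': 25, 'x': 40, 'c': 36}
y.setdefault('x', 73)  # 40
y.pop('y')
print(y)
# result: {'b': 33, 'x': 40, 'c': 36}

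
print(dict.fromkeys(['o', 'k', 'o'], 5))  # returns {'o': 5, 'k': 5}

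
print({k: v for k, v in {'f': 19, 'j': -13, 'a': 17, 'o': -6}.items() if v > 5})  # {'f': 19, 'a': 17}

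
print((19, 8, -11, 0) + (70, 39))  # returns (19, 8, -11, 0, 70, 39)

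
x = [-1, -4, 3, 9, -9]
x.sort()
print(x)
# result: [-9, -4, -1, 3, 9]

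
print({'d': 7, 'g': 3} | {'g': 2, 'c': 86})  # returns {'d': 7, 'g': 2, 'c': 86}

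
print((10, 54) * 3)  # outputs (10, 54, 10, 54, 10, 54)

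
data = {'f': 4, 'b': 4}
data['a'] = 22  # {'f': 4, 'b': 4, 'a': 22}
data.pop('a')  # 22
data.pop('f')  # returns 4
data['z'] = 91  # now {'b': 4, 'z': 91}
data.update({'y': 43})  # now {'b': 4, 'z': 91, 'y': 43}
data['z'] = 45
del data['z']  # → {'b': 4, 'y': 43}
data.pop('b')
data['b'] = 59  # {'y': 43, 'b': 59}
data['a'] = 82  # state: {'y': 43, 'b': 59, 'a': 82}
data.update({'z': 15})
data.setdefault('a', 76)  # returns 82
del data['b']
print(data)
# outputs {'y': 43, 'a': 82, 'z': 15}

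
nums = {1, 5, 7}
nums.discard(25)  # {1, 5, 7}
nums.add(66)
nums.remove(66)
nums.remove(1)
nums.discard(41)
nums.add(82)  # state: {5, 7, 82}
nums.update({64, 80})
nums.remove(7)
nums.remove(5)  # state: {64, 80, 82}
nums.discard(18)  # {64, 80, 82}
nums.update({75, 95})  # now {64, 75, 80, 82, 95}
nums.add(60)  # {60, 64, 75, 80, 82, 95}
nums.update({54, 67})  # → {54, 60, 64, 67, 75, 80, 82, 95}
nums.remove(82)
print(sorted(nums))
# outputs [54, 60, 64, 67, 75, 80, 95]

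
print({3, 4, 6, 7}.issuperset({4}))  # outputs True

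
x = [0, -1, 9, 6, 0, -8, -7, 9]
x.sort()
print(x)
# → [-8, -7, -1, 0, 0, 6, 9, 9]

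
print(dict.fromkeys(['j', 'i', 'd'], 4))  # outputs {'j': 4, 'i': 4, 'd': 4}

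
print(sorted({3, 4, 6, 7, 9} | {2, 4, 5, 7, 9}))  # [2, 3, 4, 5, 6, 7, 9]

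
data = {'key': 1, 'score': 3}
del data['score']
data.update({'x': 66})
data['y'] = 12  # {'key': 1, 'x': 66, 'y': 12}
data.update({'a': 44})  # {'key': 1, 'x': 66, 'y': 12, 'a': 44}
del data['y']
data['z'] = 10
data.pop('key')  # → 1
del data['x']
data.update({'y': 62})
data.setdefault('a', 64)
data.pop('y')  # 62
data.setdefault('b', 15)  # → 15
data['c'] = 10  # {'a': 44, 'z': 10, 'b': 15, 'c': 10}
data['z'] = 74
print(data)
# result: {'a': 44, 'z': 74, 'b': 15, 'c': 10}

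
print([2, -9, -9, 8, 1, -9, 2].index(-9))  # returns 1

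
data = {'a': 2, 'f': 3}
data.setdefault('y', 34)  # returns 34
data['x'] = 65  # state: {'a': 2, 'f': 3, 'y': 34, 'x': 65}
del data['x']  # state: {'a': 2, 'f': 3, 'y': 34}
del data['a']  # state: {'f': 3, 'y': 34}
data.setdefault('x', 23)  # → 23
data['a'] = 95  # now {'f': 3, 'y': 34, 'x': 23, 'a': 95}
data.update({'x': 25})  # {'f': 3, 'y': 34, 'x': 25, 'a': 95}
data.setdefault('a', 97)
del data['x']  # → {'f': 3, 'y': 34, 'a': 95}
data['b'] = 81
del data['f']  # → {'y': 34, 'a': 95, 'b': 81}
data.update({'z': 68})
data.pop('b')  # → 81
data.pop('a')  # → 95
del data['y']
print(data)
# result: {'z': 68}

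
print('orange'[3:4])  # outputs n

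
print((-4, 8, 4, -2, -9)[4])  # -9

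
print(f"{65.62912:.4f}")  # 65.6291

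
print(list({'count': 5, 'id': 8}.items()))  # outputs [('count', 5), ('id', 8)]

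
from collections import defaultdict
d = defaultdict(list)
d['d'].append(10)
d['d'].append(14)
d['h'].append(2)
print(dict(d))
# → {'d': [10, 14], 'h': [2]}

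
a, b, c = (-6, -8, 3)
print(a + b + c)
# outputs -11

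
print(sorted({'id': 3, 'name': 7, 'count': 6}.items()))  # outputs [('count', 6), ('id', 3), ('name', 7)]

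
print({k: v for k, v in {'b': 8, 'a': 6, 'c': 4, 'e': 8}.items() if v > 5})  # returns {'b': 8, 'a': 6, 'e': 8}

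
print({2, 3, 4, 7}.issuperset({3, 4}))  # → True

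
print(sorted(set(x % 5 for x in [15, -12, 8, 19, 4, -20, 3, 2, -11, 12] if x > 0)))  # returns [0, 2, 3, 4]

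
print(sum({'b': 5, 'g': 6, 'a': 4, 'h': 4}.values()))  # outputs 19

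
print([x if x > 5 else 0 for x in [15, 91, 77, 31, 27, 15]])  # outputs [15, 91, 77, 31, 27, 15]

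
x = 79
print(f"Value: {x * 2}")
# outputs Value: 158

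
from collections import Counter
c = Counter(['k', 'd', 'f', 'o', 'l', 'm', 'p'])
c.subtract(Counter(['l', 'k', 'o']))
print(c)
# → Counter({'d': 1, 'f': 1, 'm': 1, 'p': 1, 'k': 0, 'o': 0, 'l': 0})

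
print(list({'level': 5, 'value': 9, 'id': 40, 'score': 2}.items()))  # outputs [('level', 5), ('value', 9), ('id', 40), ('score', 2)]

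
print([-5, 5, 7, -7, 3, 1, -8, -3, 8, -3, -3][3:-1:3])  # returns [-7, -8, -3]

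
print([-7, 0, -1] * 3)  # [-7, 0, -1, -7, 0, -1, -7, 0, -1]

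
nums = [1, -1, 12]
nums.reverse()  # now [12, -1, 1]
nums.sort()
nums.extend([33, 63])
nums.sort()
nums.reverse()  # [63, 33, 12, 1, -1]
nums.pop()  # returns -1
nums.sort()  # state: [1, 12, 33, 63]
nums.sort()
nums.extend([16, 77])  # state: [1, 12, 33, 63, 16, 77]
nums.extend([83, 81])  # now [1, 12, 33, 63, 16, 77, 83, 81]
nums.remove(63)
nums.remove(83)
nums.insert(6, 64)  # [1, 12, 33, 16, 77, 81, 64]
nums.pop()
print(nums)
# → [1, 12, 33, 16, 77, 81]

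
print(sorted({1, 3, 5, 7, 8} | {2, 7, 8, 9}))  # [1, 2, 3, 5, 7, 8, 9]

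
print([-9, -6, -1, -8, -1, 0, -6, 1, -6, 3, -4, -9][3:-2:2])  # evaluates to [-8, 0, 1, 3]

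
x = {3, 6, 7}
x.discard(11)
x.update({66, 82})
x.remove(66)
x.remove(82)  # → {3, 6, 7}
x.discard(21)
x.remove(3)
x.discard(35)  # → {6, 7}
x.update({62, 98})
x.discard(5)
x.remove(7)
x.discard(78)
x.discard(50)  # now {6, 62, 98}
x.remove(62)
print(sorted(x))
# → [6, 98]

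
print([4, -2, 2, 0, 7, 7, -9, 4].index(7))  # 4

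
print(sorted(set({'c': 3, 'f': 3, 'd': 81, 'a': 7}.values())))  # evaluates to [3, 7, 81]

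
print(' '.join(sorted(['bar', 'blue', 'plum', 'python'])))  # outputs bar blue plum python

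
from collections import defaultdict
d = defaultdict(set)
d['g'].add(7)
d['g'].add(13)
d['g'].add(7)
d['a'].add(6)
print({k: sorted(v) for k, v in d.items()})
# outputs {'g': [7, 13], 'a': [6]}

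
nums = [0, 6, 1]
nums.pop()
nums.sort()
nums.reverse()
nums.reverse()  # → [0, 6]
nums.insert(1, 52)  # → [0, 52, 6]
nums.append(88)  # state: [0, 52, 6, 88]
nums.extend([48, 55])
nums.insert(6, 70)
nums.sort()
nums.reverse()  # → [88, 70, 55, 52, 48, 6, 0]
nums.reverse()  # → [0, 6, 48, 52, 55, 70, 88]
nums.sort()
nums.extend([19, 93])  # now [0, 6, 48, 52, 55, 70, 88, 19, 93]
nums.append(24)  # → [0, 6, 48, 52, 55, 70, 88, 19, 93, 24]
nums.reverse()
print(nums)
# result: [24, 93, 19, 88, 70, 55, 52, 48, 6, 0]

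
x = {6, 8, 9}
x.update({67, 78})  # {6, 8, 9, 67, 78}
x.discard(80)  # {6, 8, 9, 67, 78}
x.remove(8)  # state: {6, 9, 67, 78}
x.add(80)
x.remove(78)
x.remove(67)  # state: {6, 9, 80}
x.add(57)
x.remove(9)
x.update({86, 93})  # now {6, 57, 80, 86, 93}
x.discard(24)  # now {6, 57, 80, 86, 93}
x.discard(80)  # {6, 57, 86, 93}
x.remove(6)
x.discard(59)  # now {57, 86, 93}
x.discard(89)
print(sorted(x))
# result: [57, 86, 93]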